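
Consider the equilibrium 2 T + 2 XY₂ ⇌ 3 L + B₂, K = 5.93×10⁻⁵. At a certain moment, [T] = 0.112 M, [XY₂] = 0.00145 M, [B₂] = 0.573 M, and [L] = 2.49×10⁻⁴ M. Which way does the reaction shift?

in the reverse direction

Q = [L]³·[B₂] / ([T]²·[XY₂]²) = (2.49×10⁻⁴)³·(0.573) / ((0.112)²·(0.00145)²) = 3.35×10⁻⁴
Q = 3.35×10⁻⁴ > K = 5.93×10⁻⁵, so the reverse reaction proceeds.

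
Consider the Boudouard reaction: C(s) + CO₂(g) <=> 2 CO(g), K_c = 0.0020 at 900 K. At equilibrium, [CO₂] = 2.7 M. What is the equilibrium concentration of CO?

[CO] = 0.073 M

(C is a pure solid — omitted from K_c.)
At equilibrium, K_c = [CO]² / [CO₂] = 0.0020.
([CO])² / (2.7) = 0.0020
[CO]² = 0.00540 ⇒ [CO] = 0.073 M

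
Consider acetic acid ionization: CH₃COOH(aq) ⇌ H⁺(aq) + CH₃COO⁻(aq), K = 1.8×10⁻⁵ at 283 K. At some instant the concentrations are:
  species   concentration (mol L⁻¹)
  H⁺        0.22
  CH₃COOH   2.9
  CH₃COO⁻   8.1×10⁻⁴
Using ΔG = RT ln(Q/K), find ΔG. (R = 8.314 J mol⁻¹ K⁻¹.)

ΔG = 2.89 kJ/mol

Q = [H⁺]·[CH₃COO⁻] / [CH₃COOH] = (0.22)·(8.1×10⁻⁴) / (2.9) = 6.14×10⁻⁵
ΔG = RT ln(Q/K) = (8.314 J mol⁻¹ K⁻¹)(283 K) × ln(6.14×10⁻⁵/1.8×10⁻⁵)
   = (2.353 kJ/mol)(1.227) = 2.89 kJ/mol
ΔG > 0, so the forward reaction is non-spontaneous (proceeds in reverse).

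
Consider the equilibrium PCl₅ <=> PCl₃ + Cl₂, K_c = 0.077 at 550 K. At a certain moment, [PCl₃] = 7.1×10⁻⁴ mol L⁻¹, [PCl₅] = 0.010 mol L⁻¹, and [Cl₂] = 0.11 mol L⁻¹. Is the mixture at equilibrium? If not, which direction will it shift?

no; Q < K, reaction proceeds forward

Q_c = [PCl₃]·[Cl₂] / [PCl₅] = (7.1×10⁻⁴)·(0.11) / (0.010) = 0.0078
Q_c = 0.0078 < K_c = 0.077: net forward reaction.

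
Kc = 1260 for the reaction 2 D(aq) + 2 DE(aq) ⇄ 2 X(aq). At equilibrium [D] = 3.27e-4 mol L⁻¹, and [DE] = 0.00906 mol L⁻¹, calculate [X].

At equilibrium, Kc = [X]² / ([D]²·[DE]²) = 1260.
([X])² / ((3.27e-4)²·(0.00906)²) = 1260
[X]² = 1.11e-8 ⇒ [X] = 1.05e-4 mol L⁻¹

[X] = 1.05e-4 mol L⁻¹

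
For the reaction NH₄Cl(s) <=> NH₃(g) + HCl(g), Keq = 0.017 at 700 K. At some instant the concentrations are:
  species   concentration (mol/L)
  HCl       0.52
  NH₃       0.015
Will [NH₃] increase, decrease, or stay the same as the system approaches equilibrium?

increase

(NH₄Cl is a pure solid — omitted from Q.)
Q = [NH₃]·[HCl] = (0.015)·(0.52) = 0.0078
Q = 0.0078 < Keq = 0.017: net forward reaction.
NH₃ is a product, so it increases.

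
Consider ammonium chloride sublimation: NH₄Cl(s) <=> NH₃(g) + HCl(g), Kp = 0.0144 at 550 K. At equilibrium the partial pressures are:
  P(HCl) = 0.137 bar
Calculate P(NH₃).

P(NH₃) = 0.105 bar

(NH₄Cl is a pure solid — omitted from Kp.)
At equilibrium, Kp = P(NH₃)·P(HCl) = 0.0144.
(P(NH₃))·(0.137) = 0.0144
P(NH₃) = 0.105 bar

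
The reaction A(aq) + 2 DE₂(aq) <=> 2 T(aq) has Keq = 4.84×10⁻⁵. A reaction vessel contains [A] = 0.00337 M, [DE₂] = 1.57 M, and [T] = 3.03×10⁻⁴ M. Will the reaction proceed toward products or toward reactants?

Q = [T]² / ([A]·[DE₂]²) = (3.03×10⁻⁴)² / ((0.00337)·(1.57)²) = 1.11×10⁻⁵
Q = 1.11×10⁻⁵ < Keq = 4.84×10⁻⁵, so the forward reaction proceeds.

to the right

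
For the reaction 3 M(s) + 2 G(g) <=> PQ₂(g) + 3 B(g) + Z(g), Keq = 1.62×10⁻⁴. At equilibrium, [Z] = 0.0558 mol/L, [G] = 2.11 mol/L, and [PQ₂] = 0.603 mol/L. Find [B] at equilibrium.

[B] = 0.278 mol/L

(M is a pure solid — omitted from Keq.)
At equilibrium, Keq = [PQ₂]·[B]³·[Z] / [G]² = 1.62×10⁻⁴.
(0.603)·([B])³·(0.0558) / (2.11)² = 1.62×10⁻⁴
[B]³ = 0.0214 ⇒ [B] = 0.278 mol/L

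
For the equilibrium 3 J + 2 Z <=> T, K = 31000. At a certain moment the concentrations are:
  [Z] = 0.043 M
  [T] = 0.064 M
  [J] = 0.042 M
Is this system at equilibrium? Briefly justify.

Q = [T] / ([J]³·[Z]²) = (0.064) / ((0.042)³·(0.043)²) = 4.7×10⁵
Q = 4.7×10⁵ > K = 31000: net reverse reaction.

no; Q > K, reaction proceeds in reverse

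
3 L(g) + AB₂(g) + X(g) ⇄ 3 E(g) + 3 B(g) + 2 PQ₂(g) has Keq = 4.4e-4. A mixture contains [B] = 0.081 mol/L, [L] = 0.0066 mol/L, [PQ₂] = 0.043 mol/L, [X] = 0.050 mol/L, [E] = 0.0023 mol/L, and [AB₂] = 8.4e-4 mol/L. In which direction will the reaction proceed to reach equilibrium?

Q = [E]³·[B]³·[PQ₂]² / ([L]³·[AB₂]·[X]) = (0.0023)³·(0.081)³·(0.043)² / ((0.0066)³·(8.4e-4)·(0.050)) = 9.9e-4
Q = 9.9e-4 > Keq = 4.4e-4, so the reverse reaction proceeds.

reverse (toward reactants)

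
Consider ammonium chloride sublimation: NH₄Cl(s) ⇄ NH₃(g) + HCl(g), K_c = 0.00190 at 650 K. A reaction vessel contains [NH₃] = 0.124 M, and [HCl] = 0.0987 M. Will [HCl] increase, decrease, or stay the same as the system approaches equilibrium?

(NH₄Cl is a pure solid — omitted from Q_c.)
Q_c = [NH₃]·[HCl] = (0.124)·(0.0987) = 0.0122
Q_c = 0.0122 > K_c = 0.00190: net reverse reaction.
HCl is a product, so it decreases.

decrease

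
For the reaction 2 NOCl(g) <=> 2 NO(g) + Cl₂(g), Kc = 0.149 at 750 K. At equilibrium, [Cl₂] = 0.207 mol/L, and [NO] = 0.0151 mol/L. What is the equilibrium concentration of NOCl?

[NOCl] = 0.0178 mol/L

At equilibrium, Kc = [NO]²·[Cl₂] / [NOCl]² = 0.149.
(0.0151)²·(0.207) / ([NOCl])² = 0.149
[NOCl]² = 3.17×10⁻⁴ ⇒ [NOCl] = 0.0178 mol/L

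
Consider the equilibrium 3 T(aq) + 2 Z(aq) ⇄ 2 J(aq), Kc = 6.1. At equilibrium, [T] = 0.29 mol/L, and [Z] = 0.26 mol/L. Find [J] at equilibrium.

[J] = 0.10 mol/L

At equilibrium, Kc = [J]² / ([T]³·[Z]²) = 6.1.
([J])² / ((0.29)³·(0.26)²) = 6.1
[J]² = 0.0101 ⇒ [J] = 0.10 mol/L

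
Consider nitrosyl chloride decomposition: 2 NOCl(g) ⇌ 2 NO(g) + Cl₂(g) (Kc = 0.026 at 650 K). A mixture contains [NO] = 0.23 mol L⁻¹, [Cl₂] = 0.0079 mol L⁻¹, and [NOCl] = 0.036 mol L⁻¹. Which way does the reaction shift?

reverse (toward reactants)

Qc = [NO]²·[Cl₂] / [NOCl]² = (0.23)²·(0.0079) / (0.036)² = 0.32
Qc = 0.32 > Kc = 0.026, so the reverse reaction proceeds.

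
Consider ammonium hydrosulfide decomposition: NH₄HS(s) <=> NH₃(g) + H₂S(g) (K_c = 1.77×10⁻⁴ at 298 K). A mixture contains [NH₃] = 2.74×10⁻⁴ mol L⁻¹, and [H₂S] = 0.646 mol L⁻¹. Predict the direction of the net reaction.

(NH₄HS is a pure solid — omitted from Q_c.)
Q_c = [NH₃]·[H₂S] = (2.74×10⁻⁴)·(0.646) = 1.77×10⁻⁴
Q_c = 1.77×10⁻⁴ = K_c, so the system is already at equilibrium.

neither direction; the system is at equilibrium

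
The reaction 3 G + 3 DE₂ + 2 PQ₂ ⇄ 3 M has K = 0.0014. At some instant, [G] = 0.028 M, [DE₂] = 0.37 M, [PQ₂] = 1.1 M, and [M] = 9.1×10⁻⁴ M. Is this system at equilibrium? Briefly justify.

Q = [M]³ / ([G]³·[DE₂]³·[PQ₂]²) = (9.1×10⁻⁴)³ / ((0.028)³·(0.37)³·(1.1)²) = 5.6×10⁻⁴
Q = 5.6×10⁻⁴ < K = 0.0014: net forward reaction.

no; Q < K, reaction proceeds forward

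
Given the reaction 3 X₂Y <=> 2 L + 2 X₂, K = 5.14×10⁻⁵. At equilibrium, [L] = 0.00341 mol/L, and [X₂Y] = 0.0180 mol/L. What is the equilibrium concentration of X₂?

[X₂] = 0.00508 mol/L

At equilibrium, K = [L]²·[X₂]² / [X₂Y]³ = 5.14×10⁻⁵.
(0.00341)²·([X₂])² / (0.0180)³ = 5.14×10⁻⁵
[X₂]² = 2.58×10⁻⁵ ⇒ [X₂] = 0.00508 mol/L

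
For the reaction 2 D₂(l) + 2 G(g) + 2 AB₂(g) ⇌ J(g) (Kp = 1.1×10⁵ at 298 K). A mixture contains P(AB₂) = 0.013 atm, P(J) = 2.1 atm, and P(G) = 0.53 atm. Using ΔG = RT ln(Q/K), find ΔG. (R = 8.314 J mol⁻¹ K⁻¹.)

(D₂ is a pure liquid — omitted from Qp.)
Qp = P(J) / (P(G)²·P(AB₂)²) = (2.1) / ((0.53)²·(0.013)²) = 44200
ΔG = RT ln(Qp/Kp) = (8.314 J mol⁻¹ K⁻¹)(298 K) × ln(44200/1.1×10⁵)
   = (2.478 kJ/mol)(-0.9118) = -2.26 kJ/mol
ΔG < 0, so the forward reaction is spontaneous (proceeds forward).

ΔG = -2.26 kJ/mol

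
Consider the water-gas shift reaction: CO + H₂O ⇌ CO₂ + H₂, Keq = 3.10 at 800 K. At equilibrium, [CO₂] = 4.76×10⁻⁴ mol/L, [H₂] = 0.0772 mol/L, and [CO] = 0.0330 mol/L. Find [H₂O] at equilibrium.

At equilibrium, Keq = [CO₂]·[H₂] / ([CO]·[H₂O]) = 3.10.
(4.76×10⁻⁴)·(0.0772) / ((0.0330)·([H₂O])) = 3.10
[H₂O] = 3.59×10⁻⁴ mol/L

[H₂O] = 3.59×10⁻⁴ mol/L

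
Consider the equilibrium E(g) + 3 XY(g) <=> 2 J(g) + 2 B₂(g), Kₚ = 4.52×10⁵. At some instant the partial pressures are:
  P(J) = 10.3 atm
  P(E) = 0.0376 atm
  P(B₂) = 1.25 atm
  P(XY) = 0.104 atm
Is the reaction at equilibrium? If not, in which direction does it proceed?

toward reactants

Qₚ = P(J)²·P(B₂)² / (P(E)·P(XY)³) = (10.3)²·(1.25)² / ((0.0376)·(0.104)³) = 3.92×10⁶
Qₚ = 3.92×10⁶ > Kₚ = 4.52×10⁵, so the reverse reaction proceeds.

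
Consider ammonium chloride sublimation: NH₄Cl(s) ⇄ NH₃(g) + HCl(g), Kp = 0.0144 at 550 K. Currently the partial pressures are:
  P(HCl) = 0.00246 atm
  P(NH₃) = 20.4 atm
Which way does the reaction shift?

(NH₄Cl is a pure solid — omitted from Qp.)
Qp = P(NH₃)·P(HCl) = (20.4)·(0.00246) = 0.0502
Qp = 0.0502 > Kp = 0.0144, so the reverse reaction proceeds.

in the reverse direction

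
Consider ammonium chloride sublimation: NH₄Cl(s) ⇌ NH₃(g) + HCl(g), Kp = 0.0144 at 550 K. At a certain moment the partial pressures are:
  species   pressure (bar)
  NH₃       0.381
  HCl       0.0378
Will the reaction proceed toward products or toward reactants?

neither direction; the system is at equilibrium

(NH₄Cl is a pure solid — omitted from Qp.)
Qp = P(NH₃)·P(HCl) = (0.381)·(0.0378) = 0.0144
Qp = 0.0144 = Kp, so the system is already at equilibrium.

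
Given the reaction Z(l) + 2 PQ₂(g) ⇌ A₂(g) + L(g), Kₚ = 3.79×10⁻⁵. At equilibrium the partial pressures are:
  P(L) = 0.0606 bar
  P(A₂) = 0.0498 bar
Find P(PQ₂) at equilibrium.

P(PQ₂) = 8.92 bar

(Z is a pure liquid — omitted from Kₚ.)
At equilibrium, Kₚ = P(A₂)·P(L) / P(PQ₂)² = 3.79×10⁻⁵.
(0.0498)·(0.0606) / (P(PQ₂))² = 3.79×10⁻⁵
P(PQ₂)² = 79.6 ⇒ P(PQ₂) = 8.92 bar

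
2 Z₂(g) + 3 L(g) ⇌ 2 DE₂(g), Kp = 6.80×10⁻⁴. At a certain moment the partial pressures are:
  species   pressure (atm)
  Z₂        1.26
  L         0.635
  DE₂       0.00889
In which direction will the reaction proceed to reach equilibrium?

Qp = P(DE₂)² / (P(Z₂)²·P(L)³) = (0.00889)² / ((1.26)²·(0.635)³) = 1.94×10⁻⁴
Qp = 1.94×10⁻⁴ < Kp = 6.80×10⁻⁴, so the forward reaction proceeds.

in the forward direction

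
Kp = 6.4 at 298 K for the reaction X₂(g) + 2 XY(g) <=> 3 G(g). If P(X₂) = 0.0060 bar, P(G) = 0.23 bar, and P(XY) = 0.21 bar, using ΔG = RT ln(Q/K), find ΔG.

ΔG = 4.89 kJ/mol

Qp = P(G)³ / (P(X₂)·P(XY)²) = (0.23)³ / ((0.0060)·(0.21)²) = 46.0
ΔG = RT ln(Qp/Kp) = (8.314 J mol⁻¹ K⁻¹)(298 K) × ln(46.0/6.4)
   = (2.478 kJ/mol)(1.972) = 4.89 kJ/mol
ΔG > 0, so the forward reaction is non-spontaneous (proceeds in reverse).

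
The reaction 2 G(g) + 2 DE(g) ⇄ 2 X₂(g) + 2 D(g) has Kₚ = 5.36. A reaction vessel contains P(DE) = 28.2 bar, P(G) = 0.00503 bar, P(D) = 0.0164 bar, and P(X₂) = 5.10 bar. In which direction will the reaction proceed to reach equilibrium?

forward (toward products)

Qₚ = P(X₂)²·P(D)² / (P(G)²·P(DE)²) = (5.10)²·(0.0164)² / ((0.00503)²·(28.2)²) = 0.348
Qₚ = 0.348 < Kₚ = 5.36, so the forward reaction proceeds.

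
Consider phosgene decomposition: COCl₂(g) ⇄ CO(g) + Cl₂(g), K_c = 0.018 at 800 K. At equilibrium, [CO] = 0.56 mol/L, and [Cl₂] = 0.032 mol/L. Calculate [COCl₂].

At equilibrium, K_c = [CO]·[Cl₂] / [COCl₂] = 0.018.
(0.56)·(0.032) / ([COCl₂]) = 0.018
[COCl₂] = 0.996 = 1.0 mol/L

[COCl₂] = 1.0 mol/L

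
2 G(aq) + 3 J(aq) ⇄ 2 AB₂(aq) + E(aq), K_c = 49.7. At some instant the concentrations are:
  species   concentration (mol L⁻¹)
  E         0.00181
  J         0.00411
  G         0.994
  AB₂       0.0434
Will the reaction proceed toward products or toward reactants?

no net change (already at equilibrium)

Q_c = [AB₂]²·[E] / ([G]²·[J]³) = (0.0434)²·(0.00181) / ((0.994)²·(0.00411)³) = 49.7
Q_c = 49.7 = K_c, so the system is already at equilibrium.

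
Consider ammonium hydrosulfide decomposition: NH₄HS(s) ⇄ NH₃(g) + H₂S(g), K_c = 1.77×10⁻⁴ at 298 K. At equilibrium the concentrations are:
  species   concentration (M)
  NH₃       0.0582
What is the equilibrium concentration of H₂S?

(NH₄HS is a pure solid — omitted from K_c.)
At equilibrium, K_c = [NH₃]·[H₂S] = 1.77×10⁻⁴.
(0.0582)·([H₂S]) = 1.77×10⁻⁴
[H₂S] = 0.00304 M

[H₂S] = 0.00304 M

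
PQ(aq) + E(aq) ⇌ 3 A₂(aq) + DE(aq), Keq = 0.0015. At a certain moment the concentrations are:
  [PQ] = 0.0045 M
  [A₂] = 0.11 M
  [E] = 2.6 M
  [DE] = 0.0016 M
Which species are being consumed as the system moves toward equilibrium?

Q = [A₂]³·[DE] / ([PQ]·[E]) = (0.11)³·(0.0016) / ((0.0045)·(2.6)) = 1.8×10⁻⁴
Q = 1.8×10⁻⁴ < Keq = 0.0015: net forward reaction.

PQ, E (reactants)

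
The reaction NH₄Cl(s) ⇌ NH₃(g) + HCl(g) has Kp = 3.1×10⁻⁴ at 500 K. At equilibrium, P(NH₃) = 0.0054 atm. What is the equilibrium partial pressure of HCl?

P(HCl) = 0.057 atm

(NH₄Cl is a pure solid — omitted from Kp.)
At equilibrium, Kp = P(NH₃)·P(HCl) = 3.1×10⁻⁴.
(0.0054)·(P(HCl)) = 3.1×10⁻⁴
P(HCl) = 0.0574 = 0.057 atm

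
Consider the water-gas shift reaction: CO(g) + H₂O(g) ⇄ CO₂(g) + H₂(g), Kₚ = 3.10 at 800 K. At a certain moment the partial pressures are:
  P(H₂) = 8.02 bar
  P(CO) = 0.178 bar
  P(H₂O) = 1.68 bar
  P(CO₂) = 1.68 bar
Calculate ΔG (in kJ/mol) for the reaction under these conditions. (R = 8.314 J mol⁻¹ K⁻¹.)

ΔG = 17.8 kJ/mol

Qₚ = P(CO₂)·P(H₂) / (P(CO)·P(H₂O)) = (1.68)·(8.02) / ((0.178)·(1.68)) = 45.1
ΔG = RT ln(Qₚ/Kₚ) = (8.314 J mol⁻¹ K⁻¹)(800 K) × ln(45.1/3.10)
   = (6.651 kJ/mol)(2.677) = 17.8 kJ/mol
ΔG > 0, so the forward reaction is non-spontaneous (proceeds in reverse).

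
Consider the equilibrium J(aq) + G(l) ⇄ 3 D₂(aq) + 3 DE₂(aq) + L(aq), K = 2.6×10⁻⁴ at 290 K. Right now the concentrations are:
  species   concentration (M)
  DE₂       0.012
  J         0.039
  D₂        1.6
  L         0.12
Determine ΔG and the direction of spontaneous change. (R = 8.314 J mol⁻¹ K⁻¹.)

(G is a pure liquid — omitted from Q.)
Q = [D₂]³·[DE₂]³·[L] / [J] = (1.6)³·(0.012)³·(0.12) / (0.039) = 2.18×10⁻⁵
ΔG = RT ln(Q/K) = (8.314 J mol⁻¹ K⁻¹)(290 K) × ln(2.18×10⁻⁵/2.6×10⁻⁴)
   = (2.411 kJ/mol)(-2.479) = -5.98 kJ/mol
ΔG < 0, so the forward reaction is spontaneous (proceeds forward).

ΔG = -5.98 kJ/mol; the forward reaction is spontaneous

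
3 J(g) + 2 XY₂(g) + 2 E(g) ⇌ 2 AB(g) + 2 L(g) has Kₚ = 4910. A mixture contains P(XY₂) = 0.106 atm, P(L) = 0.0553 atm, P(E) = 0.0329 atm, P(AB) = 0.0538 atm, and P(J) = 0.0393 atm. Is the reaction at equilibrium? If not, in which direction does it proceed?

Qₚ = P(AB)²·P(L)² / (P(J)³·P(XY₂)²·P(E)²) = (0.0538)²·(0.0553)² / ((0.0393)³·(0.106)²·(0.0329)²) = 12000
Qₚ = 12000 > Kₚ = 4910, so the reverse reaction proceeds.

to the left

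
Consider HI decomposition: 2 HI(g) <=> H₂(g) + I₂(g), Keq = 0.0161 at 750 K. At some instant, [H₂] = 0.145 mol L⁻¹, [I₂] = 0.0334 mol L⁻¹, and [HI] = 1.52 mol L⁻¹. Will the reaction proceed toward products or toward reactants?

Q = [H₂]·[I₂] / [HI]² = (0.145)·(0.0334) / (1.52)² = 0.00210
Q = 0.00210 < Keq = 0.0161, so the forward reaction proceeds.

to the right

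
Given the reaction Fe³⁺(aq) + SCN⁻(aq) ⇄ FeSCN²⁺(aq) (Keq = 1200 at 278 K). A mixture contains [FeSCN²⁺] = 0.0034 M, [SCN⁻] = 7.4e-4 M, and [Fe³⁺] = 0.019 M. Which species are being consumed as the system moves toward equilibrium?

Fe³⁺, SCN⁻ (reactants)

Q = [FeSCN²⁺] / ([Fe³⁺]·[SCN⁻]) = (0.0034) / ((0.019)·(7.4e-4)) = 240
Q = 240 < Keq = 1200: net forward reaction.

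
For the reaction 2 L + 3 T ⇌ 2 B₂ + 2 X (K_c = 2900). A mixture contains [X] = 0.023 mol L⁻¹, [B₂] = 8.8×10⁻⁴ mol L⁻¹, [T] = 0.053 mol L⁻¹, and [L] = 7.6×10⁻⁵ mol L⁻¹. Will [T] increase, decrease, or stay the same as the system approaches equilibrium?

Q_c = [B₂]²·[X]² / ([L]²·[T]³) = (8.8×10⁻⁴)²·(0.023)² / ((7.6×10⁻⁵)²·(0.053)³) = 480
Q_c = 480 < K_c = 2900: net forward reaction.
T is a reactant, so it decreases.

decrease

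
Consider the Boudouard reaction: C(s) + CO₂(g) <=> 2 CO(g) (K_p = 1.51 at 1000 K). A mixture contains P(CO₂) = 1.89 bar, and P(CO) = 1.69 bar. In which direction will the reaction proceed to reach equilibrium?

no net change (already at equilibrium)

(C is a pure solid — omitted from Q_p.)
Q_p = P(CO)² / P(CO₂) = (1.69)² / (1.89) = 1.51
Q_p = 1.51 = K_p, so the system is already at equilibrium.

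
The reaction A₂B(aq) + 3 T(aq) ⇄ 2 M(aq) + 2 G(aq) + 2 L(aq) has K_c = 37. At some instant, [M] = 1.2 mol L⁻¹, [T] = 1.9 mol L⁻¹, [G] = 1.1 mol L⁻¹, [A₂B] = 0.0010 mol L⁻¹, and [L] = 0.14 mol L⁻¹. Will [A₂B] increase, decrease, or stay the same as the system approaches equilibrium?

Q_c = [M]²·[G]²·[L]² / ([A₂B]·[T]³) = (1.2)²·(1.1)²·(0.14)² / ((0.0010)·(1.9)³) = 5.0
Q_c = 5.0 < K_c = 37: net forward reaction.
A₂B is a reactant, so it decreases.

decrease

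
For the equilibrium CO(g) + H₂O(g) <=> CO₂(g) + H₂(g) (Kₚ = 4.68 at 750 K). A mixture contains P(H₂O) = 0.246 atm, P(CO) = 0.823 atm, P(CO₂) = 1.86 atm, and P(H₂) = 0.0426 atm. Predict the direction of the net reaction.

Qₚ = P(CO₂)·P(H₂) / (P(CO)·P(H₂O)) = (1.86)·(0.0426) / ((0.823)·(0.246)) = 0.391
Qₚ = 0.391 < Kₚ = 4.68, so the forward reaction proceeds.

toward products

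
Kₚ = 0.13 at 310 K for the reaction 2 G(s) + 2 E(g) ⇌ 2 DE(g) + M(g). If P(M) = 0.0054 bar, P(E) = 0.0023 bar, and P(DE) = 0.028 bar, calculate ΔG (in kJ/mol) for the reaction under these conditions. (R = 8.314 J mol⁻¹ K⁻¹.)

(G is a pure solid — omitted from Qₚ.)
Qₚ = P(DE)²·P(M) / P(E)² = (0.028)²·(0.0054) / (0.0023)² = 0.800
ΔG = RT ln(Qₚ/Kₚ) = (8.314 J mol⁻¹ K⁻¹)(310 K) × ln(0.800/0.13)
   = (2.577 kJ/mol)(1.817) = 4.68 kJ/mol
ΔG > 0, so the forward reaction is non-spontaneous (proceeds in reverse).

ΔG = 4.68 kJ/mol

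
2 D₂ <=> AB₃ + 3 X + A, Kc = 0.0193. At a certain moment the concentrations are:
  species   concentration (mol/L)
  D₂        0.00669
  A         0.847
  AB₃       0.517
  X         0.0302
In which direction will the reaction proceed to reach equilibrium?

Qc = [AB₃]·[X]³·[A] / [D₂]² = (0.517)·(0.0302)³·(0.847) / (0.00669)² = 0.269
Qc = 0.269 > Kc = 0.0193, so the reverse reaction proceeds.

toward reactants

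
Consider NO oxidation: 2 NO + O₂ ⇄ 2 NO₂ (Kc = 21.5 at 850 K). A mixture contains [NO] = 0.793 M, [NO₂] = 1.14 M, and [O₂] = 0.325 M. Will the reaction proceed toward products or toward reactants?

Qc = [NO₂]² / ([NO]²·[O₂]) = (1.14)² / ((0.793)²·(0.325)) = 6.36
Qc = 6.36 < Kc = 21.5, so the forward reaction proceeds.

toward products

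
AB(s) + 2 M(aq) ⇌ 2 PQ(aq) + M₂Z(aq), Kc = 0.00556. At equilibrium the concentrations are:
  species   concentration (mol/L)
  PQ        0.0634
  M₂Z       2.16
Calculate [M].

[M] = 1.25 mol/L

(AB is a pure solid — omitted from Kc.)
At equilibrium, Kc = [PQ]²·[M₂Z] / [M]² = 0.00556.
(0.0634)²·(2.16) / ([M])² = 0.00556
[M]² = 1.56 ⇒ [M] = 1.25 mol/L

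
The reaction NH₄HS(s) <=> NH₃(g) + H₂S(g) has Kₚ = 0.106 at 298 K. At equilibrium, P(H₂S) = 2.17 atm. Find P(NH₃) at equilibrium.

(NH₄HS is a pure solid — omitted from Kₚ.)
At equilibrium, Kₚ = P(NH₃)·P(H₂S) = 0.106.
(P(NH₃))·(2.17) = 0.106
P(NH₃) = 0.0488 atm

P(NH₃) = 0.0488 atm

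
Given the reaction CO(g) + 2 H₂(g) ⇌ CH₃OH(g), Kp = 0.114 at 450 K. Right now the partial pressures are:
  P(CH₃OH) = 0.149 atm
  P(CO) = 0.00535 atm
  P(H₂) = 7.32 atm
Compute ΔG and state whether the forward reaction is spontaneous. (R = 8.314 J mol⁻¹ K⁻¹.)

Qp = P(CH₃OH) / (P(CO)·P(H₂)²) = (0.149) / ((0.00535)·(7.32)²) = 0.520
ΔG = RT ln(Qp/Kp) = (8.314 J mol⁻¹ K⁻¹)(450 K) × ln(0.520/0.114)
   = (3.741 kJ/mol)(1.518) = 5.68 kJ/mol
ΔG > 0, so the forward reaction is non-spontaneous (proceeds in reverse).

ΔG = 5.68 kJ/mol; the forward reaction is non-spontaneous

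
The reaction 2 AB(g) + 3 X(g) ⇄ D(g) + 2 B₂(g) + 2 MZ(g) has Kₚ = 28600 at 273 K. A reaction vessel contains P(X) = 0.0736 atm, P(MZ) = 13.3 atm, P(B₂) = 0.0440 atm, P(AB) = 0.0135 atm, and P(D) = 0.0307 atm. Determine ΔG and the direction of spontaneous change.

ΔG = 3.68 kJ/mol; the forward reaction is non-spontaneous

Qₚ = P(D)·P(B₂)²·P(MZ)² / (P(AB)²·P(X)³) = (0.0307)·(0.0440)²·(13.3)² / ((0.0135)²·(0.0736)³) = 1.45×10⁵
ΔG = RT ln(Qₚ/Kₚ) = (8.314 J mol⁻¹ K⁻¹)(273 K) × ln(1.45×10⁵/28600)
   = (2.270 kJ/mol)(1.623) = 3.68 kJ/mol
ΔG > 0, so the forward reaction is non-spontaneous (proceeds in reverse).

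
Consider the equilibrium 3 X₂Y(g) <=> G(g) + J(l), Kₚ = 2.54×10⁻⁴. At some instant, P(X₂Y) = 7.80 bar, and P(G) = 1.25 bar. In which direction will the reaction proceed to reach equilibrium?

(J is a pure liquid — omitted from Qₚ.)
Qₚ = P(G) / P(X₂Y)³ = (1.25) / (7.80)³ = 0.00263
Qₚ = 0.00263 > Kₚ = 2.54×10⁻⁴, so the reverse reaction proceeds.

to the left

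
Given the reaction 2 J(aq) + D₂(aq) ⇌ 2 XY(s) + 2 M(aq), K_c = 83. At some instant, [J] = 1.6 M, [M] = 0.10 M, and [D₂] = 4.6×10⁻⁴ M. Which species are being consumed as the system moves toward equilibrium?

J, D₂ (reactants)

(XY is a pure solid — omitted from Q_c.)
Q_c = [M]² / ([J]²·[D₂]) = (0.10)² / ((1.6)²·(4.6×10⁻⁴)) = 8.5
Q_c = 8.5 < K_c = 83: net forward reaction.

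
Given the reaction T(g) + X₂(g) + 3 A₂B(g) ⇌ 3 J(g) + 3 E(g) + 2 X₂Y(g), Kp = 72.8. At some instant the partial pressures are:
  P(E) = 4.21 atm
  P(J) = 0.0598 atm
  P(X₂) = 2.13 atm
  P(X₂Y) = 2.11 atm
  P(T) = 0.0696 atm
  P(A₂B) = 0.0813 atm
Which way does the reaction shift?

reverse (toward reactants)

Qp = P(J)³·P(E)³·P(X₂Y)² / (P(T)·P(X₂)·P(A₂B)³) = (0.0598)³·(4.21)³·(2.11)² / ((0.0696)·(2.13)·(0.0813)³) = 892
Qp = 892 > Kp = 72.8, so the reverse reaction proceeds.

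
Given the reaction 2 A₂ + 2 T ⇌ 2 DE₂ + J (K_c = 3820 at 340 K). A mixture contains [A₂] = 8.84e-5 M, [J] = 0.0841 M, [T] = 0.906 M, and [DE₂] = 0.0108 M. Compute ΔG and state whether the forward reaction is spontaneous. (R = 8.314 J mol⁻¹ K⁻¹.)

Q_c = [DE₂]²·[J] / ([A₂]²·[T]²) = (0.0108)²·(0.0841) / ((8.84e-5)²·(0.906)²) = 1530
ΔG = RT ln(Q_c/K_c) = (8.314 J mol⁻¹ K⁻¹)(340 K) × ln(1530/3820)
   = (2.827 kJ/mol)(-0.9150) = -2.59 kJ/mol
ΔG < 0, so the forward reaction is spontaneous (proceeds forward).

ΔG = -2.59 kJ/mol; the forward reaction is spontaneous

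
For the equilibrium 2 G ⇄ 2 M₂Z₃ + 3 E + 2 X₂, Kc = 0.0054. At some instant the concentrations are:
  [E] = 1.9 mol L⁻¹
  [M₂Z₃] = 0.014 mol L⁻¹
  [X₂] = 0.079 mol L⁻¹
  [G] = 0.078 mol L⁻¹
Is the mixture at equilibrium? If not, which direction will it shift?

Qc = [M₂Z₃]²·[E]³·[X₂]² / [G]² = (0.014)²·(1.9)³·(0.079)² / (0.078)² = 0.0014
Qc = 0.0014 < Kc = 0.0054: net forward reaction.

no; Q < K, reaction proceeds forward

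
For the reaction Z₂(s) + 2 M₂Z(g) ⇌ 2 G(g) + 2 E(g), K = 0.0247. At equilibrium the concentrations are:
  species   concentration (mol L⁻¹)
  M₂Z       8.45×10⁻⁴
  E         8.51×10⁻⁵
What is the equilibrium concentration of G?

[G] = 1.56 mol L⁻¹

(Z₂ is a pure solid — omitted from K.)
At equilibrium, K = [G]²·[E]² / [M₂Z]² = 0.0247.
([G])²·(8.51×10⁻⁵)² / (8.45×10⁻⁴)² = 0.0247
[G]² = 2.44 ⇒ [G] = 1.56 mol L⁻¹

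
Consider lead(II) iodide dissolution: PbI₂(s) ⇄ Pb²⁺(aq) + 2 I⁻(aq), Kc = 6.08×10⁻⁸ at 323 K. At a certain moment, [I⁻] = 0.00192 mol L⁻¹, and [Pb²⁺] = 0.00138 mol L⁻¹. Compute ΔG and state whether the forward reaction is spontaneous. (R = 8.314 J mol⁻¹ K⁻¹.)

(PbI₂ is a pure solid — omitted from Qc.)
Qc = [Pb²⁺]·[I⁻]² = (0.00138)·(0.00192)² = 5.09×10⁻⁹
ΔG = RT ln(Qc/Kc) = (8.314 J mol⁻¹ K⁻¹)(323 K) × ln(5.09×10⁻⁹/6.08×10⁻⁸)
   = (2.685 kJ/mol)(-2.480) = -6.66 kJ/mol
ΔG < 0, so the forward reaction is spontaneous (proceeds forward).

ΔG = -6.66 kJ/mol; the forward reaction is spontaneous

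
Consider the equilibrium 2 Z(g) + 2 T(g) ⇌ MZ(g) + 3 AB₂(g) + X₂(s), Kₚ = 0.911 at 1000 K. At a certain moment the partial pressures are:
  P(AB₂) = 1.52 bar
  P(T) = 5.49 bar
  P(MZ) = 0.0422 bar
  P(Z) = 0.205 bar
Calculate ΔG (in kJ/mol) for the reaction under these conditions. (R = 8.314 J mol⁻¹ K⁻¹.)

ΔG = -17.1 kJ/mol

(X₂ is a pure solid — omitted from Qₚ.)
Qₚ = P(MZ)·P(AB₂)³ / (P(Z)²·P(T)²) = (0.0422)·(1.52)³ / ((0.205)²·(5.49)²) = 0.117
ΔG = RT ln(Qₚ/Kₚ) = (8.314 J mol⁻¹ K⁻¹)(1000 K) × ln(0.117/0.911)
   = (8.314 kJ/mol)(-2.052) = -17.1 kJ/mol
ΔG < 0, so the forward reaction is spontaneous (proceeds forward).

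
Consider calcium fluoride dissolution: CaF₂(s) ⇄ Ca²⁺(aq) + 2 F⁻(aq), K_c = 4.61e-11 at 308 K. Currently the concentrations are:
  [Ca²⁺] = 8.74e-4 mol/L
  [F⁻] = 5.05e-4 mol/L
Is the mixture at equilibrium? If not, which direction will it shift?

(CaF₂ is a pure solid — omitted from Q_c.)
Q_c = [Ca²⁺]·[F⁻]² = (8.74e-4)·(5.05e-4)² = 2.23e-10
Q_c = 2.23e-10 > K_c = 4.61e-11: net reverse reaction.

no; Q > K, reaction proceeds in reverse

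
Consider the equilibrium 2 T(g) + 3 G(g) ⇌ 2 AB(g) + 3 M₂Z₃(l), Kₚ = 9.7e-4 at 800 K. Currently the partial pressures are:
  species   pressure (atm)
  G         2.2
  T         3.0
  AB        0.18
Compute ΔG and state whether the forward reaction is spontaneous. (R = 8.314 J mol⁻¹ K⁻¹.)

(M₂Z₃ is a pure liquid — omitted from Qₚ.)
Qₚ = P(AB)² / (P(T)²·P(G)³) = (0.18)² / ((3.0)²·(2.2)³) = 3.38e-4
ΔG = RT ln(Qₚ/Kₚ) = (8.314 J mol⁻¹ K⁻¹)(800 K) × ln(3.38e-4/9.7e-4)
   = (6.651 kJ/mol)(-1.054) = -7.01 kJ/mol
ΔG < 0, so the forward reaction is spontaneous (proceeds forward).

ΔG = -7.01 kJ/mol; the forward reaction is spontaneous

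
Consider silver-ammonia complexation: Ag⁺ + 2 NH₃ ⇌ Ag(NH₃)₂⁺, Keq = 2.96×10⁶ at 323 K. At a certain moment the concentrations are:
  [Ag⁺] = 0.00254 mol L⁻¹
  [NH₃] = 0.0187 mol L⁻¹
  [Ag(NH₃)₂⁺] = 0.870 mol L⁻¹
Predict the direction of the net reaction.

Q = [Ag(NH₃)₂⁺] / ([Ag⁺]·[NH₃]²) = (0.870) / ((0.00254)·(0.0187)²) = 9.79×10⁵
Q = 9.79×10⁵ < Keq = 2.96×10⁶, so the forward reaction proceeds.

forward (toward products)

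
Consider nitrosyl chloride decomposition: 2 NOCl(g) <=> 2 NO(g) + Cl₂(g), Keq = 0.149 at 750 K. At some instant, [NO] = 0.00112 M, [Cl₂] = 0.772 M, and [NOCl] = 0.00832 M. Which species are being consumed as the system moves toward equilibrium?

NOCl (reactants)

Q = [NO]²·[Cl₂] / [NOCl]² = (0.00112)²·(0.772) / (0.00832)² = 0.0140
Q = 0.0140 < Keq = 0.149: net forward reaction.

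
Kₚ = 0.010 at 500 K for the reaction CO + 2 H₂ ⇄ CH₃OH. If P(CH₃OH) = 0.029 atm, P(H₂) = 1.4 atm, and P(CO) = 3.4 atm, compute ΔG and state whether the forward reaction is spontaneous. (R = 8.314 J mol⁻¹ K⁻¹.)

Qₚ = P(CH₃OH) / (P(CO)·P(H₂)²) = (0.029) / ((3.4)·(1.4)²) = 0.00435
ΔG = RT ln(Qₚ/Kₚ) = (8.314 J mol⁻¹ K⁻¹)(500 K) × ln(0.00435/0.010)
   = (4.157 kJ/mol)(-0.8324) = -3.46 kJ/mol
ΔG < 0, so the forward reaction is spontaneous (proceeds forward).

ΔG = -3.46 kJ/mol; the forward reaction is spontaneous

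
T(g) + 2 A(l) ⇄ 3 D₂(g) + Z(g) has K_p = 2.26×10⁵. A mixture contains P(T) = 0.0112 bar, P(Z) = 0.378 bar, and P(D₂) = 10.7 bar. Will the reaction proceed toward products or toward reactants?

forward (toward products)

(A is a pure liquid — omitted from Q_p.)
Q_p = P(D₂)³·P(Z) / P(T) = (10.7)³·(0.378) / (0.0112) = 41300
Q_p = 41300 < K_p = 2.26×10⁵, so the forward reaction proceeds.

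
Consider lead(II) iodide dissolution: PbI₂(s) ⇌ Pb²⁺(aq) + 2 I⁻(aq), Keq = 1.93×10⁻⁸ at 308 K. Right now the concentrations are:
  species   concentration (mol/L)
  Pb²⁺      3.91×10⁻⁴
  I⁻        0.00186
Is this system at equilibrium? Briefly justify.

no; Q < K, reaction proceeds forward

(PbI₂ is a pure solid — omitted from Q.)
Q = [Pb²⁺]·[I⁻]² = (3.91×10⁻⁴)·(0.00186)² = 1.35×10⁻⁹
Q = 1.35×10⁻⁹ < Keq = 1.93×10⁻⁸: net forward reaction.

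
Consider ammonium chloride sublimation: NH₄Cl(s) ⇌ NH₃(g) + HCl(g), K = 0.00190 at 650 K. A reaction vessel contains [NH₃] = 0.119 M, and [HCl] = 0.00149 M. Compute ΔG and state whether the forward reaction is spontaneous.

ΔG = -12.8 kJ/mol; the forward reaction is spontaneous

(NH₄Cl is a pure solid — omitted from Q.)
Q = [NH₃]·[HCl] = (0.119)·(0.00149) = 1.77e-4
ΔG = RT ln(Q/K) = (8.314 J mol⁻¹ K⁻¹)(650 K) × ln(1.77e-4/0.00190)
   = (5.404 kJ/mol)(-2.373) = -12.8 kJ/mol
ΔG < 0, so the forward reaction is spontaneous (proceeds forward).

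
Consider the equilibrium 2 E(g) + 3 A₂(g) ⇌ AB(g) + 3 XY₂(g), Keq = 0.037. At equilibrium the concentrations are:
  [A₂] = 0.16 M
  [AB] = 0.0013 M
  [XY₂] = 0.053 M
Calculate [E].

[E] = 0.036 M

At equilibrium, Keq = [AB]·[XY₂]³ / ([E]²·[A₂]³) = 0.037.
(0.0013)·(0.053)³ / (([E])²·(0.16)³) = 0.037
[E]² = 0.00128 ⇒ [E] = 0.036 M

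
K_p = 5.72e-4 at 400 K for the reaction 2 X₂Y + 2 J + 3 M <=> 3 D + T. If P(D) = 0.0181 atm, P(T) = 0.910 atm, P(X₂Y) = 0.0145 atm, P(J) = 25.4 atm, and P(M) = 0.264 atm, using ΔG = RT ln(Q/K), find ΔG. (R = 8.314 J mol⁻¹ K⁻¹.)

ΔG = 4.42 kJ/mol

Q_p = P(D)³·P(T) / (P(X₂Y)²·P(J)²·P(M)³) = (0.0181)³·(0.910) / ((0.0145)²·(25.4)²·(0.264)³) = 0.00216
ΔG = RT ln(Q_p/K_p) = (8.314 J mol⁻¹ K⁻¹)(400 K) × ln(0.00216/5.72e-4)
   = (3.326 kJ/mol)(1.329) = 4.42 kJ/mol
ΔG > 0, so the forward reaction is non-spontaneous (proceeds in reverse).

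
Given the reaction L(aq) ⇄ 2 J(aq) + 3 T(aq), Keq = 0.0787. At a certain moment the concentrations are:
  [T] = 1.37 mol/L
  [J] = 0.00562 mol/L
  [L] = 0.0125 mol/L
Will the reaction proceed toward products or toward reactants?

Q = [J]²·[T]³ / [L] = (0.00562)²·(1.37)³ / (0.0125) = 0.00650
Q = 0.00650 < Keq = 0.0787, so the forward reaction proceeds.

forward (toward products)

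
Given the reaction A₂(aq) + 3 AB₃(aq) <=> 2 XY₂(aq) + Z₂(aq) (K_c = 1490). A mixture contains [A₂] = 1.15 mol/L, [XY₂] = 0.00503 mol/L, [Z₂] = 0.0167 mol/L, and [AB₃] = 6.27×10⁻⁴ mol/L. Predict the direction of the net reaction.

Q_c = [XY₂]²·[Z₂] / ([A₂]·[AB₃]³) = (0.00503)²·(0.0167) / ((1.15)·(6.27×10⁻⁴)³) = 1490
Q_c = 1490 = K_c, so the system is already at equilibrium.

at equilibrium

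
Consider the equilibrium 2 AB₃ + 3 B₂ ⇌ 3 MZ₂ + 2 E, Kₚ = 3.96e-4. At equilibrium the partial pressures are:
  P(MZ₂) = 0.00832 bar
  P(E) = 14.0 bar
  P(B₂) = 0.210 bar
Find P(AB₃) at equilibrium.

P(AB₃) = 5.55 bar

At equilibrium, Kₚ = P(MZ₂)³·P(E)² / (P(AB₃)²·P(B₂)³) = 3.96e-4.
(0.00832)³·(14.0)² / ((P(AB₃))²·(0.210)³) = 3.96e-4
P(AB₃)² = 30.8 ⇒ P(AB₃) = 5.55 bar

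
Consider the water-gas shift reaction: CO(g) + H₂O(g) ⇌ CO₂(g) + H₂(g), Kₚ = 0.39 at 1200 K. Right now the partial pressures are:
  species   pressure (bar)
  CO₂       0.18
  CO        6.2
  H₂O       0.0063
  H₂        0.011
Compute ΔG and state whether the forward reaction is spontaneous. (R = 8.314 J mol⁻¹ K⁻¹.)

ΔG = -20.4 kJ/mol; the forward reaction is spontaneous

Qₚ = P(CO₂)·P(H₂) / (P(CO)·P(H₂O)) = (0.18)·(0.011) / ((6.2)·(0.0063)) = 0.0507
ΔG = RT ln(Qₚ/Kₚ) = (8.314 J mol⁻¹ K⁻¹)(1200 K) × ln(0.0507/0.39)
   = (9.977 kJ/mol)(-2.040) = -20.4 kJ/mol
ΔG < 0, so the forward reaction is spontaneous (proceeds forward).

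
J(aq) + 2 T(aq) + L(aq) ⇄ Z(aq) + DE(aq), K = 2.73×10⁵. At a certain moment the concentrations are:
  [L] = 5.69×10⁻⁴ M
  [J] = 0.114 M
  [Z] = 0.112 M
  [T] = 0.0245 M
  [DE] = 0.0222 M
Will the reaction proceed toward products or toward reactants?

forward (toward products)

Q = [Z]·[DE] / ([J]·[T]²·[L]) = (0.112)·(0.0222) / ((0.114)·(0.0245)²·(5.69×10⁻⁴)) = 63900
Q = 63900 < K = 2.73×10⁵, so the forward reaction proceeds.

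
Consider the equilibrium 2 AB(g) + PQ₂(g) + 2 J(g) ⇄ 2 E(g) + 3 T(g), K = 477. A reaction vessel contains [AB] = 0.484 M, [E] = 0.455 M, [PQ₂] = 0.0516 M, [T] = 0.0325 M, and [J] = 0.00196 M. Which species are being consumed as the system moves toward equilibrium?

Q = [E]²·[T]³ / ([AB]²·[PQ₂]·[J]²) = (0.455)²·(0.0325)³ / ((0.484)²·(0.0516)·(0.00196)²) = 153
Q = 153 < K = 477: net forward reaction.

AB, PQ₂, J (reactants)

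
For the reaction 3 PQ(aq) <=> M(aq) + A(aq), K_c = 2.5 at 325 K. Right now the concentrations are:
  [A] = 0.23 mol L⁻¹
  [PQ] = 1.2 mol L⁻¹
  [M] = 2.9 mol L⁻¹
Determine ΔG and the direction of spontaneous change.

Q_c = [M]·[A] / [PQ]³ = (2.9)·(0.23) / (1.2)³ = 0.386
ΔG = RT ln(Q_c/K_c) = (8.314 J mol⁻¹ K⁻¹)(325 K) × ln(0.386/2.5)
   = (2.702 kJ/mol)(-1.868) = -5.05 kJ/mol
ΔG < 0, so the forward reaction is spontaneous (proceeds forward).

ΔG = -5.05 kJ/mol; the forward reaction is spontaneous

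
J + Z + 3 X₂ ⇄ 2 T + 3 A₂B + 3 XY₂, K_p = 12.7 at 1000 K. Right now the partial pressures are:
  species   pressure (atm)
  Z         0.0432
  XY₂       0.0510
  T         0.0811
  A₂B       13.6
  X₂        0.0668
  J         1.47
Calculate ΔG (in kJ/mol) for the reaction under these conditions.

Q_p = P(T)²·P(A₂B)³·P(XY₂)³ / (P(J)·P(Z)·P(X₂)³) = (0.0811)²·(13.6)³·(0.0510)³ / ((1.47)·(0.0432)·(0.0668)³) = 116
ΔG = RT ln(Q_p/K_p) = (8.314 J mol⁻¹ K⁻¹)(1000 K) × ln(116/12.7)
   = (8.314 kJ/mol)(2.212) = 18.4 kJ/mol
ΔG > 0, so the forward reaction is non-spontaneous (proceeds in reverse).

ΔG = 18.4 kJ/mol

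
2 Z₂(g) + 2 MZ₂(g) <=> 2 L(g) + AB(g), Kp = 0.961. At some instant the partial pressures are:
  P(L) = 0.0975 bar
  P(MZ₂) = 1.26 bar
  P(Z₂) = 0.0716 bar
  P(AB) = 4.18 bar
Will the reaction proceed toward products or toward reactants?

in the reverse direction

Qp = P(L)²·P(AB) / (P(Z₂)²·P(MZ₂)²) = (0.0975)²·(4.18) / ((0.0716)²·(1.26)²) = 4.88
Qp = 4.88 > Kp = 0.961, so the reverse reaction proceeds.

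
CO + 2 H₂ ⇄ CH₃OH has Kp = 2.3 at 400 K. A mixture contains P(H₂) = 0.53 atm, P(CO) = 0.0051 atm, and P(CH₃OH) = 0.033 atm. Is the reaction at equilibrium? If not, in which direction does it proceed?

to the left

Qp = P(CH₃OH) / (P(CO)·P(H₂)²) = (0.033) / ((0.0051)·(0.53)²) = 23
Qp = 23 > Kp = 2.3, so the reverse reaction proceeds.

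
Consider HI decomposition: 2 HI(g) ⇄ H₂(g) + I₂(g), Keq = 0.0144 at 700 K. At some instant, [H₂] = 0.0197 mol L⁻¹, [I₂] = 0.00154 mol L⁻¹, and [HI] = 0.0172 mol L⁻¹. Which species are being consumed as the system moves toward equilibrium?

Q = [H₂]·[I₂] / [HI]² = (0.0197)·(0.00154) / (0.0172)² = 0.103
Q = 0.103 > Keq = 0.0144: net reverse reaction.

H₂, I₂ (products)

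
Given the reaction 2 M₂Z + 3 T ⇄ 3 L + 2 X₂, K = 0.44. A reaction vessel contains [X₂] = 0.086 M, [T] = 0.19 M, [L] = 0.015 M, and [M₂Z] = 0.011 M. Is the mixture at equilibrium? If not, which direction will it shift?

no; Q < K, reaction proceeds forward

Q = [L]³·[X₂]² / ([M₂Z]²·[T]³) = (0.015)³·(0.086)² / ((0.011)²·(0.19)³) = 0.030
Q = 0.030 < K = 0.44: net forward reaction.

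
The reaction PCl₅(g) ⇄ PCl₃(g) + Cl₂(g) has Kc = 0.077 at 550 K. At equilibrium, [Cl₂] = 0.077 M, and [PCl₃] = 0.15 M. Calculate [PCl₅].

At equilibrium, Kc = [PCl₃]·[Cl₂] / [PCl₅] = 0.077.
(0.15)·(0.077) / ([PCl₅]) = 0.077
[PCl₅] = 0.150 = 0.15 M

[PCl₅] = 0.15 M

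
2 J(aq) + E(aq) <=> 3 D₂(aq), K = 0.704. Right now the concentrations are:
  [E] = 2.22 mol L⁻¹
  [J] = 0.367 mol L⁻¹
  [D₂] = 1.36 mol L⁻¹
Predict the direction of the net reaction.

in the reverse direction

Q = [D₂]³ / ([J]²·[E]) = (1.36)³ / ((0.367)²·(2.22)) = 8.41
Q = 8.41 > K = 0.704, so the reverse reaction proceeds.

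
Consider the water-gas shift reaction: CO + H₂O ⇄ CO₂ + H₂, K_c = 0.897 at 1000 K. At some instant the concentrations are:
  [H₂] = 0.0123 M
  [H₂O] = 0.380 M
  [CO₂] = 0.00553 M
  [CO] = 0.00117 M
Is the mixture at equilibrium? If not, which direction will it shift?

no; Q < K, reaction proceeds forward

Q_c = [CO₂]·[H₂] / ([CO]·[H₂O]) = (0.00553)·(0.0123) / ((0.00117)·(0.380)) = 0.153
Q_c = 0.153 < K_c = 0.897: net forward reaction.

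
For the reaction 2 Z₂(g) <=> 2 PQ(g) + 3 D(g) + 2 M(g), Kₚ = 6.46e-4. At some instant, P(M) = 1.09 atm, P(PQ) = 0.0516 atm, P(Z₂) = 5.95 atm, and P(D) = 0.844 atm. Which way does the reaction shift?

to the right

Qₚ = P(PQ)²·P(D)³·P(M)² / P(Z₂)² = (0.0516)²·(0.844)³·(1.09)² / (5.95)² = 5.37e-5
Qₚ = 5.37e-5 < Kₚ = 6.46e-4, so the forward reaction proceeds.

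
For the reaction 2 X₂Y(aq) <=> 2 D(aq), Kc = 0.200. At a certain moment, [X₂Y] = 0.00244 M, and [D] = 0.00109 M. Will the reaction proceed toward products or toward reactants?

neither direction; the system is at equilibrium

Qc = [D]² / [X₂Y]² = (0.00109)² / (0.00244)² = 0.200
Qc = 0.200 = Kc, so the system is already at equilibrium.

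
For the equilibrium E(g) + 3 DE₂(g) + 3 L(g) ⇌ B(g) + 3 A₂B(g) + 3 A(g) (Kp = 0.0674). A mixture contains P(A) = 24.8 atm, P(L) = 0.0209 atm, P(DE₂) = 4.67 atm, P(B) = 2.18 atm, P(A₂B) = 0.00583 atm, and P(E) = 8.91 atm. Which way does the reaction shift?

Qp = P(B)·P(A₂B)³·P(A)³ / (P(E)·P(DE₂)³·P(L)³) = (2.18)·(0.00583)³·(24.8)³ / ((8.91)·(4.67)³·(0.0209)³) = 0.795
Qp = 0.795 > Kp = 0.0674, so the reverse reaction proceeds.

in the reverse direction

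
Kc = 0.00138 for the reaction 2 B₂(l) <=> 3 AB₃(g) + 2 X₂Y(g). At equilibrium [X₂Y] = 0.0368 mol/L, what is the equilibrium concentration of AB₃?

(B₂ is a pure liquid — omitted from Kc.)
At equilibrium, Kc = [AB₃]³·[X₂Y]² = 0.00138.
([AB₃])³·(0.0368)² = 0.00138
[AB₃]³ = 1.02 ⇒ [AB₃] = 1.01 mol/L

[AB₃] = 1.01 mol/L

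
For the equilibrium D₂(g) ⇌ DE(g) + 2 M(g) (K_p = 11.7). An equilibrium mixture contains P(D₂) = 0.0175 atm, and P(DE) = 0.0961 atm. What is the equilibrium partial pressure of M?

P(M) = 1.46 atm

At equilibrium, K_p = P(DE)·P(M)² / P(D₂) = 11.7.
(0.0961)·(P(M))² / (0.0175) = 11.7
P(M)² = 2.13 ⇒ P(M) = 1.46 atm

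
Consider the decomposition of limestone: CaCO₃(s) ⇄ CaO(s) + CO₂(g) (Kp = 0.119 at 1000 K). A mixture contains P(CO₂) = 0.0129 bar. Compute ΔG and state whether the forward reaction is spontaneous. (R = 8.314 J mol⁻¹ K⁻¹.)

ΔG = -18.5 kJ/mol; the forward reaction is spontaneous

(CaCO₃, CaO are pure solids — omitted from Qp.)
Qp = P(CO₂) = 0.0129
ΔG = RT ln(Qp/Kp) = (8.314 J mol⁻¹ K⁻¹)(1000 K) × ln(0.0129/0.119)
   = (8.314 kJ/mol)(-2.222) = -18.5 kJ/mol
ΔG < 0, so the forward reaction is spontaneous (proceeds forward).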